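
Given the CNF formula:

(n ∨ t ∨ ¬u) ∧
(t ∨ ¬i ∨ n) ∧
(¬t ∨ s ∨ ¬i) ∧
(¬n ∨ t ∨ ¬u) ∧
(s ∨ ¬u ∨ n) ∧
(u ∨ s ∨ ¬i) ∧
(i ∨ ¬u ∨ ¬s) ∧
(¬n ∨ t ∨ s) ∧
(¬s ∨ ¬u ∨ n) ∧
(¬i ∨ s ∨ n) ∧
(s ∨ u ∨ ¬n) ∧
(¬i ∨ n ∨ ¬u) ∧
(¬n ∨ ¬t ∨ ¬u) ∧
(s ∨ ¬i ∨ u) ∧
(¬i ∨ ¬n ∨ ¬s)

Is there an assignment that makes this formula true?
Yes

Yes, the formula is satisfiable.

One satisfying assignment is: n=False, t=False, s=False, i=False, u=False

Verification: With this assignment, all 15 clauses evaluate to true.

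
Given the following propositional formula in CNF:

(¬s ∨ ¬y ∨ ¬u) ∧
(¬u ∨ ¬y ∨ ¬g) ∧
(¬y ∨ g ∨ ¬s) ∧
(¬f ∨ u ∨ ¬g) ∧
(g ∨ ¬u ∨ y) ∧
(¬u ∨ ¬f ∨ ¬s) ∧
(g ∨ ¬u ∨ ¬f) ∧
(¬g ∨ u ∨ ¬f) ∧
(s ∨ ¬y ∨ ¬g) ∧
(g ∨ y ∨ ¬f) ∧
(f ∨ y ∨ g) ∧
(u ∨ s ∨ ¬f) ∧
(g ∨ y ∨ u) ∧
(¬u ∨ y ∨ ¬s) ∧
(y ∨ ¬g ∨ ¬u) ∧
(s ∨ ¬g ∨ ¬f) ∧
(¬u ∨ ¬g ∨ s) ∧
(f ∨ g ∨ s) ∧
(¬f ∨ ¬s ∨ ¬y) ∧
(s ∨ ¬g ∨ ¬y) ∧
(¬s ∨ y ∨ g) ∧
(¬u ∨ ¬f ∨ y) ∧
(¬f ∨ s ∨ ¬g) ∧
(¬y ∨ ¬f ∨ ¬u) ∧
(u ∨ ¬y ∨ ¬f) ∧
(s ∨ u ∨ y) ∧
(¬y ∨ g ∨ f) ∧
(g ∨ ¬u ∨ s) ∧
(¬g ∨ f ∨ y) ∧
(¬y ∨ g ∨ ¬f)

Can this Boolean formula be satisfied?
Yes

Yes, the formula is satisfiable.

One satisfying assignment is: y=True, f=False, g=True, u=False, s=True

Verification: With this assignment, all 30 clauses evaluate to true.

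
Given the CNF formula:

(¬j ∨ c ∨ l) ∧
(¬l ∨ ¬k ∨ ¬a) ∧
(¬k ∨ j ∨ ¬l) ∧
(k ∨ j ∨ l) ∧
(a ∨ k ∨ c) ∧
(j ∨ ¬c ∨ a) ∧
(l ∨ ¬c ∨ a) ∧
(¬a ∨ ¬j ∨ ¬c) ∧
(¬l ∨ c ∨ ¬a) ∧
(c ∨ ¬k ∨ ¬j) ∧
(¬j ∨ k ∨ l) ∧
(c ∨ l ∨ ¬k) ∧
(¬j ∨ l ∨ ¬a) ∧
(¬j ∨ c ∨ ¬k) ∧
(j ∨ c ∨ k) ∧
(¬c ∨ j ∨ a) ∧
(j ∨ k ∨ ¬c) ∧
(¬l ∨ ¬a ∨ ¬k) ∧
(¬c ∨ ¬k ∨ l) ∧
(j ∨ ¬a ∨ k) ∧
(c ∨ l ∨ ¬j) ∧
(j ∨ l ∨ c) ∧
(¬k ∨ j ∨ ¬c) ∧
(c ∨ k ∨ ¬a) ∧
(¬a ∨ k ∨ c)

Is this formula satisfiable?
Yes

Yes, the formula is satisfiable.

One satisfying assignment is: l=True, k=False, a=False, j=True, c=True

Verification: With this assignment, all 25 clauses evaluate to true.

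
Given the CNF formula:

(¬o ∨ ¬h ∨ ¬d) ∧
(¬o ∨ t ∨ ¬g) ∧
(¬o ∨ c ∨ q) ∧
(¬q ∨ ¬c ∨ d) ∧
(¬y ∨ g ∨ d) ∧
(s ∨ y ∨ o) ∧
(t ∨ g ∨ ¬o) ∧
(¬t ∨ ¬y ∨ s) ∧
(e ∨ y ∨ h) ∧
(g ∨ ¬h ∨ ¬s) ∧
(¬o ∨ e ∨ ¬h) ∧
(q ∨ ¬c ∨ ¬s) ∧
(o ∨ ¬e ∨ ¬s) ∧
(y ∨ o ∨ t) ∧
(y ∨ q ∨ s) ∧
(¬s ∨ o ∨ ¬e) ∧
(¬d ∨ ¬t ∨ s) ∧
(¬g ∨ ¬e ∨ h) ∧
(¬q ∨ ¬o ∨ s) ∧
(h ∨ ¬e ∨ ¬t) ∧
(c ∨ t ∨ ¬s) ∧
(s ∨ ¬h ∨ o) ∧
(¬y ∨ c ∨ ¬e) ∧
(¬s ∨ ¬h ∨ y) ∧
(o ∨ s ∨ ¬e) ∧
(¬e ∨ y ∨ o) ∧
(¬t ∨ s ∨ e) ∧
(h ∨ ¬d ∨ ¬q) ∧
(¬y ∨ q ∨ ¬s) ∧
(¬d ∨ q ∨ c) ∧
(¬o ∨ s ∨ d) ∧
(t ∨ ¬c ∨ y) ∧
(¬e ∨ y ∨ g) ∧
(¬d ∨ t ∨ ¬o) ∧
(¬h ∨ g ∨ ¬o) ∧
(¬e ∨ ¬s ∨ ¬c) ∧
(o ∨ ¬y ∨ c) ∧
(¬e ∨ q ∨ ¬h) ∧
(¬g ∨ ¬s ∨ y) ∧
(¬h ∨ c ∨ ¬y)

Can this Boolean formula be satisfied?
Yes

Yes, the formula is satisfiable.

One satisfying assignment is: o=False, h=False, s=False, g=True, t=False, q=False, c=True, y=True, d=False, e=False

Verification: With this assignment, all 40 clauses evaluate to true.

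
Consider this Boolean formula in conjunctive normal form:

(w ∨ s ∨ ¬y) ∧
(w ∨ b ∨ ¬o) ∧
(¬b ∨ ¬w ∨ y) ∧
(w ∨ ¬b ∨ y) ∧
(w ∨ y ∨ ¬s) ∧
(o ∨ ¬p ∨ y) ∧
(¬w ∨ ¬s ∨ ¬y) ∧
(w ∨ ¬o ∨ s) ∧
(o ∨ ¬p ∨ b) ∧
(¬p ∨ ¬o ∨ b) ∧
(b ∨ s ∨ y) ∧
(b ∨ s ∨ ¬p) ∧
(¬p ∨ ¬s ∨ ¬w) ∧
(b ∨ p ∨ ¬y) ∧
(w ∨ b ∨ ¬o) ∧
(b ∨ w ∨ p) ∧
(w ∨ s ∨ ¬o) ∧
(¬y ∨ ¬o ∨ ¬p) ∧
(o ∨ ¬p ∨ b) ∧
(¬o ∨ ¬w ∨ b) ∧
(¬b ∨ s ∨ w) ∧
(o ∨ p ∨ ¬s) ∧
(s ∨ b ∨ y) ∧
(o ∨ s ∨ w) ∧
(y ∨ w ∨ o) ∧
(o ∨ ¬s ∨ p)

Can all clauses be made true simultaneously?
Yes

Yes, the formula is satisfiable.

One satisfying assignment is: b=True, s=True, y=True, w=False, p=False, o=True

Verification: With this assignment, all 26 clauses evaluate to true.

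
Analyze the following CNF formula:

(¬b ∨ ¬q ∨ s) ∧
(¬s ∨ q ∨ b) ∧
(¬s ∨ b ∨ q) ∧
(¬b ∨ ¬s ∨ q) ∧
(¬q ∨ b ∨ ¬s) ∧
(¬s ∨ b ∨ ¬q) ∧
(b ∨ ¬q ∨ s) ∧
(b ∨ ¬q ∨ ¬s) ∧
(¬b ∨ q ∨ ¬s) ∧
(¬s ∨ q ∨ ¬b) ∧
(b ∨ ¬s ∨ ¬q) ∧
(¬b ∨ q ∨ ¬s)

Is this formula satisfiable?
Yes

Yes, the formula is satisfiable.

One satisfying assignment is: b=False, s=False, q=False

Verification: With this assignment, all 12 clauses evaluate to true.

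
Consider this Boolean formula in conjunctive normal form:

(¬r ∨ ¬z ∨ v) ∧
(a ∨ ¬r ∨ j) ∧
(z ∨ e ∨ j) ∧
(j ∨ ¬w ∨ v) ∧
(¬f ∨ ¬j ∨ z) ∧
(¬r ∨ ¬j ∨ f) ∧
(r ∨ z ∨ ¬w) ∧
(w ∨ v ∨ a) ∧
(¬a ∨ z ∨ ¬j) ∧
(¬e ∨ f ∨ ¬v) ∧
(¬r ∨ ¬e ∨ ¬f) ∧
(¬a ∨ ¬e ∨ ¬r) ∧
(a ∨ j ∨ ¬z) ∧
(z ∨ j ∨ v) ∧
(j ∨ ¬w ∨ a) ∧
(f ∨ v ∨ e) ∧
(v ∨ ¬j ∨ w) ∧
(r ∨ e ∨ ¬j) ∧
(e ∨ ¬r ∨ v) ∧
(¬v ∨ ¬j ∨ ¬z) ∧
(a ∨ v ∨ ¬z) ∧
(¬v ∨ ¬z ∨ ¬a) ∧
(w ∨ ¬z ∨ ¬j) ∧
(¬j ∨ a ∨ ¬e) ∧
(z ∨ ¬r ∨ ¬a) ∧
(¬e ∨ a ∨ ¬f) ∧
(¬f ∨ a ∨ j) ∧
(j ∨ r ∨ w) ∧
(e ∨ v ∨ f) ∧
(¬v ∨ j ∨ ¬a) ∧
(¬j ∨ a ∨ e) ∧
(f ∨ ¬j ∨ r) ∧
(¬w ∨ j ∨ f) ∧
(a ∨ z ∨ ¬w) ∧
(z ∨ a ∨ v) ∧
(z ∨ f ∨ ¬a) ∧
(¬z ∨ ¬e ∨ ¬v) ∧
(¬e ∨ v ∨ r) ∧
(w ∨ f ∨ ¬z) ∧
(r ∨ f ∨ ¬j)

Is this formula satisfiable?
No

No, the formula is not satisfiable.

No assignment of truth values to the variables can make all 40 clauses true simultaneously.

The formula is UNSAT (unsatisfiable).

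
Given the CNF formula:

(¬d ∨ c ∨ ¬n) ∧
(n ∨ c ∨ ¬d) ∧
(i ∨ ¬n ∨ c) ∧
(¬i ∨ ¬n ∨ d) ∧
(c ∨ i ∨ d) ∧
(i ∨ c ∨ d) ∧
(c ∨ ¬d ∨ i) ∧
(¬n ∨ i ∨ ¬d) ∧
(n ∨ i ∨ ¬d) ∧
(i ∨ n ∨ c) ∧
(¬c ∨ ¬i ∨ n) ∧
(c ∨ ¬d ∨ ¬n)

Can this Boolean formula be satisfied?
Yes

Yes, the formula is satisfiable.

One satisfying assignment is: i=False, d=False, n=False, c=True

Verification: With this assignment, all 12 clauses evaluate to true.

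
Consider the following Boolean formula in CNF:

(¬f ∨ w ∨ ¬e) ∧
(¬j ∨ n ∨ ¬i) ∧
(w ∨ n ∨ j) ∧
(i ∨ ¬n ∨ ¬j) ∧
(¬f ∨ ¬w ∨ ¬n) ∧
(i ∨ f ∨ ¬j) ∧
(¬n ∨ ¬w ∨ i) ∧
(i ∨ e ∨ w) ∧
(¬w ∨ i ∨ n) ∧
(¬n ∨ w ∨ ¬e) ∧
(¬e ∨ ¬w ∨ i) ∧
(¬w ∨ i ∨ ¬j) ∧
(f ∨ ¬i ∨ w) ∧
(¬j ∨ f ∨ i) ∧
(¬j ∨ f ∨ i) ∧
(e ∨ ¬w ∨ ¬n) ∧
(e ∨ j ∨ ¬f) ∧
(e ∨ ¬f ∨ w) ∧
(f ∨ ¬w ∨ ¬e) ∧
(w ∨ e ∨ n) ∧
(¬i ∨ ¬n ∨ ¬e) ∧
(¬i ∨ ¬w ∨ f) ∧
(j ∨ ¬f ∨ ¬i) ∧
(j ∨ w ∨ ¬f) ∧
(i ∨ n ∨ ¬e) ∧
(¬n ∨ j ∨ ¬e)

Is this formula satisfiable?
No

No, the formula is not satisfiable.

No assignment of truth values to the variables can make all 26 clauses true simultaneously.

The formula is UNSAT (unsatisfiable).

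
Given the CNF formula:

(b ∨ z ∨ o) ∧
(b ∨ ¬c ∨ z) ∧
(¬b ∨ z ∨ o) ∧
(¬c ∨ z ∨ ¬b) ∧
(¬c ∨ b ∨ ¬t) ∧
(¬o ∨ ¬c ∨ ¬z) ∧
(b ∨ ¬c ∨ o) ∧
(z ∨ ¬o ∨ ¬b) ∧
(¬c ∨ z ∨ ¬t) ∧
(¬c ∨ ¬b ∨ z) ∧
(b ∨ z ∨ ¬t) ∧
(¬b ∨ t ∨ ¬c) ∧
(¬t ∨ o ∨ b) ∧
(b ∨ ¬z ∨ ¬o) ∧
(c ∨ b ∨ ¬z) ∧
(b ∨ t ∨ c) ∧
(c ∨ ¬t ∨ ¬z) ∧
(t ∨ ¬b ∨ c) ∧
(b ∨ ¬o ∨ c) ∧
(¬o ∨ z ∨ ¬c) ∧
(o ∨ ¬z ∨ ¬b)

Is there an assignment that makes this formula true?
No

No, the formula is not satisfiable.

No assignment of truth values to the variables can make all 21 clauses true simultaneously.

The formula is UNSAT (unsatisfiable).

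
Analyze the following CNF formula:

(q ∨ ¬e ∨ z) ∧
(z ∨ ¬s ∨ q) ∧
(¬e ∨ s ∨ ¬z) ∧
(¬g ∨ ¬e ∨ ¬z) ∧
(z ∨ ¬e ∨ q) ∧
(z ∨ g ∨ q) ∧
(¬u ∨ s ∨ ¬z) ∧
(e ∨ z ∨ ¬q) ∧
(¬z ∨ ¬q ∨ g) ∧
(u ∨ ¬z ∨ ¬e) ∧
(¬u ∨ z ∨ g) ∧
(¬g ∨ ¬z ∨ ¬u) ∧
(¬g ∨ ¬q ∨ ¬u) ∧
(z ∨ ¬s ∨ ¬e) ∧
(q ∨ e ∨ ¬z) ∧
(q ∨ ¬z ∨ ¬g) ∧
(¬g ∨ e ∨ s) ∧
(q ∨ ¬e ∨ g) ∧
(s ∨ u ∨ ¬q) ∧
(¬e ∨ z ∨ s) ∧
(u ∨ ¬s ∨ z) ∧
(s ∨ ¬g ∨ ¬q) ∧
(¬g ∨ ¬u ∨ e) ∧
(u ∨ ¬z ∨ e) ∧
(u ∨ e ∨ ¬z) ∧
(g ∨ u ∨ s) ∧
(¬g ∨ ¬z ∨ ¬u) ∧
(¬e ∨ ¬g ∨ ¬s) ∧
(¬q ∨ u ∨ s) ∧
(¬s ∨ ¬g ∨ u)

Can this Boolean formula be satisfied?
No

No, the formula is not satisfiable.

No assignment of truth values to the variables can make all 30 clauses true simultaneously.

The formula is UNSAT (unsatisfiable).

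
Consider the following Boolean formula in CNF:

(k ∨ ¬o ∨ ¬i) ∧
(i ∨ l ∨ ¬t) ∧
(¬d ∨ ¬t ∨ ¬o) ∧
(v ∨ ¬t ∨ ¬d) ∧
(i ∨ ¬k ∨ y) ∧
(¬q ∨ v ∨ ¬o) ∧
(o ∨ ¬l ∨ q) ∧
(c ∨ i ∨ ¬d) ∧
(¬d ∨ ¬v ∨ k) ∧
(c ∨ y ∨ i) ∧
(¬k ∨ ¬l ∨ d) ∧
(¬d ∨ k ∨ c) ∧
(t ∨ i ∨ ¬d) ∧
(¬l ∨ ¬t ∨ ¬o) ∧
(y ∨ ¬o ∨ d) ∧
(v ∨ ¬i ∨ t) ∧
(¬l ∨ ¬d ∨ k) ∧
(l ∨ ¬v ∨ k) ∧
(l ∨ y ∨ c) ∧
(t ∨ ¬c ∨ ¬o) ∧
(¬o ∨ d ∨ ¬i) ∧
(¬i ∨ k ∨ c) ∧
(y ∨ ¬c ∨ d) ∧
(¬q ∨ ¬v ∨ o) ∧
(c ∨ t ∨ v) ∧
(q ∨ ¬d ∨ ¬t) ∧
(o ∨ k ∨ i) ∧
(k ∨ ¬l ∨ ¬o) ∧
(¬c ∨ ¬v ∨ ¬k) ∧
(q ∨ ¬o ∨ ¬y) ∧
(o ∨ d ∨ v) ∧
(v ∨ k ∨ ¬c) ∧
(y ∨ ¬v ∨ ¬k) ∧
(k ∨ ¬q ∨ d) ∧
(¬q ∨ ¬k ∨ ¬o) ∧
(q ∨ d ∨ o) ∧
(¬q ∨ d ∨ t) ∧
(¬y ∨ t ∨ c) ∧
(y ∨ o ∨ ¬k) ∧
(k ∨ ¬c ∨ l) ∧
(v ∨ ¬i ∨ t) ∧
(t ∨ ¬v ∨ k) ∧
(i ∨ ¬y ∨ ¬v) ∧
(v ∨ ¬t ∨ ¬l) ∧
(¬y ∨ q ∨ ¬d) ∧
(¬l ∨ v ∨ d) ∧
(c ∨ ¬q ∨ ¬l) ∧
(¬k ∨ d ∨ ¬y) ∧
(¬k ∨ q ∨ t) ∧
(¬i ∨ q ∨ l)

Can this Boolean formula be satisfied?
No

No, the formula is not satisfiable.

No assignment of truth values to the variables can make all 50 clauses true simultaneously.

The formula is UNSAT (unsatisfiable).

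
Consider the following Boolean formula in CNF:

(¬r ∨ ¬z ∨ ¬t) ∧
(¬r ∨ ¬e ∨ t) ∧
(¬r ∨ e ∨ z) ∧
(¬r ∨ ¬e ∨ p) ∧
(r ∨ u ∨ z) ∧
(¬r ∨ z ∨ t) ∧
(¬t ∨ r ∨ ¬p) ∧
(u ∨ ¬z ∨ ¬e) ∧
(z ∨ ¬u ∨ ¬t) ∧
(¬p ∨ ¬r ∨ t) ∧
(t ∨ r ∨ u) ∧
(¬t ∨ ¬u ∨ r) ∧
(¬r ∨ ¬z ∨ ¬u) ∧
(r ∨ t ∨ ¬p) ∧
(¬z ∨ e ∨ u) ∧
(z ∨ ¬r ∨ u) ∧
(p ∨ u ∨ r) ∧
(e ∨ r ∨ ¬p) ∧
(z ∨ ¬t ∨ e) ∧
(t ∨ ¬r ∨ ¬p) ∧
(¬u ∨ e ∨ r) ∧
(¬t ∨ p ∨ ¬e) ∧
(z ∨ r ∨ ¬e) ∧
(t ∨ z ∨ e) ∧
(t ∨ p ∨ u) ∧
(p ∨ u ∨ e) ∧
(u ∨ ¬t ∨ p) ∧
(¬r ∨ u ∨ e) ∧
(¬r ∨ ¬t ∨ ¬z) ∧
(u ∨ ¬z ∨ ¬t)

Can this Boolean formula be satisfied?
Yes

Yes, the formula is satisfiable.

One satisfying assignment is: p=False, z=True, r=False, t=False, e=True, u=True

Verification: With this assignment, all 30 clauses evaluate to true.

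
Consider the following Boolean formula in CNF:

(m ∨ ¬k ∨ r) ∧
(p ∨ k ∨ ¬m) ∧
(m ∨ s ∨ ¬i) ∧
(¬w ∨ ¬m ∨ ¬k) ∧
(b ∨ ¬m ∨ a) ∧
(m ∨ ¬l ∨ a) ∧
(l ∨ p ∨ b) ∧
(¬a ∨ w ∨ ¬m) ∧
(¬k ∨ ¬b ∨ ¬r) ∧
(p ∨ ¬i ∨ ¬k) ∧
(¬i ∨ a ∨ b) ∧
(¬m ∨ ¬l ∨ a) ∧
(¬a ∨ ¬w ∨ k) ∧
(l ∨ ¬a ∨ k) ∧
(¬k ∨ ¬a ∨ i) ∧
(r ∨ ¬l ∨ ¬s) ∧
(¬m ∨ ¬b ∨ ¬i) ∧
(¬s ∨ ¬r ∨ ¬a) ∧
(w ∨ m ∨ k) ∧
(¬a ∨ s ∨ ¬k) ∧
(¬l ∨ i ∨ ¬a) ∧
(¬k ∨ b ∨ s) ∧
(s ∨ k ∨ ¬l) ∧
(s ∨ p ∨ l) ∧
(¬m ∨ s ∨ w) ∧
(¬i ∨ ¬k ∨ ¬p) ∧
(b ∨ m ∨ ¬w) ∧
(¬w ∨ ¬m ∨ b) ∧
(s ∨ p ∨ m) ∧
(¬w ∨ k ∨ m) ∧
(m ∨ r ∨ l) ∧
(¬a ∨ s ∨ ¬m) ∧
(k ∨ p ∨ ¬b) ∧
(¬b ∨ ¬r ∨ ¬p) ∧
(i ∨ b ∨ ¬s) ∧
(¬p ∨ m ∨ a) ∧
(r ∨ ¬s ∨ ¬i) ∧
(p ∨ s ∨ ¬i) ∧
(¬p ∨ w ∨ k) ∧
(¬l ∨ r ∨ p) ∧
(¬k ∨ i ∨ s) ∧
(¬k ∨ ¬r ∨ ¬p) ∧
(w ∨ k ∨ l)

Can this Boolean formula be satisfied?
Yes

Yes, the formula is satisfiable.

One satisfying assignment is: a=False, i=False, s=False, p=True, m=True, r=False, k=False, l=False, b=True, w=True

Verification: With this assignment, all 43 clauses evaluate to true.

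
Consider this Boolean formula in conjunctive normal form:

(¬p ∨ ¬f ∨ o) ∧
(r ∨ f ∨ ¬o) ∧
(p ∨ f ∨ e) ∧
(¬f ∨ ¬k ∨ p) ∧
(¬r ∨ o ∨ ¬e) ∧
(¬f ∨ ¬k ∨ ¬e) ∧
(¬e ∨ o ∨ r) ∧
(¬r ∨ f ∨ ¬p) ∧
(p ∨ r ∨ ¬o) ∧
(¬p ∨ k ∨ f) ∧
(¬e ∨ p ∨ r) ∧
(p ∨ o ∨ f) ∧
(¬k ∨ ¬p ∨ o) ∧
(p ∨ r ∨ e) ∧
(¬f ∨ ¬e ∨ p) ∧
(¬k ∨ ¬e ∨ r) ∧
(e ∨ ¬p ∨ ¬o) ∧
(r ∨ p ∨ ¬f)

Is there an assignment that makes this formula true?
Yes

Yes, the formula is satisfiable.

One satisfying assignment is: r=True, k=False, p=False, o=True, f=True, e=False

Verification: With this assignment, all 18 clauses evaluate to true.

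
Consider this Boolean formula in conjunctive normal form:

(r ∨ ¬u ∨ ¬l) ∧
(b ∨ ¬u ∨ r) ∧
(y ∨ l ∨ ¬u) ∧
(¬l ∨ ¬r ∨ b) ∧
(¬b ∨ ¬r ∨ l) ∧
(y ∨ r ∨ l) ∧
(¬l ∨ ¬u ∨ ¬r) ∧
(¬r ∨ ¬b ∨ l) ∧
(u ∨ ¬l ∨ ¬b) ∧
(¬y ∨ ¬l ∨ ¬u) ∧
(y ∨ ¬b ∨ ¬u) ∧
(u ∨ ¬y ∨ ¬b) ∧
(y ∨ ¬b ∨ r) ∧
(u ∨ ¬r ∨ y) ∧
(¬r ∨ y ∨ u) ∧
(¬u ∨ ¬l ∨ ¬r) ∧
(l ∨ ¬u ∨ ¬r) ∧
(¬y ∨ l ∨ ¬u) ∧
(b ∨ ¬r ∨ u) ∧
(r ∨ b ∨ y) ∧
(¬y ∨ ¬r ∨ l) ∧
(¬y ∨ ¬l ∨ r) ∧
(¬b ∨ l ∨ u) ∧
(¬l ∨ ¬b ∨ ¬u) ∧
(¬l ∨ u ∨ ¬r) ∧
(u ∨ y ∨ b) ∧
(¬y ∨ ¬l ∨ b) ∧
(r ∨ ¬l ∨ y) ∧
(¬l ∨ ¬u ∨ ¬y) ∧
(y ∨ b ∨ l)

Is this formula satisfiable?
Yes

Yes, the formula is satisfiable.

One satisfying assignment is: b=False, y=True, l=False, r=False, u=False

Verification: With this assignment, all 30 clauses evaluate to true.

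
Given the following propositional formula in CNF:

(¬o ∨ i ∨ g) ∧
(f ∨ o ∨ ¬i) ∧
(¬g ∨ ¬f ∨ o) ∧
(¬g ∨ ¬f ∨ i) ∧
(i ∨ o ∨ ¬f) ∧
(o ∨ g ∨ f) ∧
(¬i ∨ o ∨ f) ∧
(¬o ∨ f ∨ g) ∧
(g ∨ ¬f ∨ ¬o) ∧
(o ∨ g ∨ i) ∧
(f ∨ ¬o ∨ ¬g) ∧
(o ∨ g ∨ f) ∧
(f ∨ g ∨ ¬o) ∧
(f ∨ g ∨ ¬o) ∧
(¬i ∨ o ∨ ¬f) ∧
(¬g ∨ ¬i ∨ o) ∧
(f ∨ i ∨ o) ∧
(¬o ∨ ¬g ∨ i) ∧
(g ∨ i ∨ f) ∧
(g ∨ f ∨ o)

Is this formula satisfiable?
Yes

Yes, the formula is satisfiable.

One satisfying assignment is: o=True, f=True, g=True, i=True

Verification: With this assignment, all 20 clauses evaluate to true.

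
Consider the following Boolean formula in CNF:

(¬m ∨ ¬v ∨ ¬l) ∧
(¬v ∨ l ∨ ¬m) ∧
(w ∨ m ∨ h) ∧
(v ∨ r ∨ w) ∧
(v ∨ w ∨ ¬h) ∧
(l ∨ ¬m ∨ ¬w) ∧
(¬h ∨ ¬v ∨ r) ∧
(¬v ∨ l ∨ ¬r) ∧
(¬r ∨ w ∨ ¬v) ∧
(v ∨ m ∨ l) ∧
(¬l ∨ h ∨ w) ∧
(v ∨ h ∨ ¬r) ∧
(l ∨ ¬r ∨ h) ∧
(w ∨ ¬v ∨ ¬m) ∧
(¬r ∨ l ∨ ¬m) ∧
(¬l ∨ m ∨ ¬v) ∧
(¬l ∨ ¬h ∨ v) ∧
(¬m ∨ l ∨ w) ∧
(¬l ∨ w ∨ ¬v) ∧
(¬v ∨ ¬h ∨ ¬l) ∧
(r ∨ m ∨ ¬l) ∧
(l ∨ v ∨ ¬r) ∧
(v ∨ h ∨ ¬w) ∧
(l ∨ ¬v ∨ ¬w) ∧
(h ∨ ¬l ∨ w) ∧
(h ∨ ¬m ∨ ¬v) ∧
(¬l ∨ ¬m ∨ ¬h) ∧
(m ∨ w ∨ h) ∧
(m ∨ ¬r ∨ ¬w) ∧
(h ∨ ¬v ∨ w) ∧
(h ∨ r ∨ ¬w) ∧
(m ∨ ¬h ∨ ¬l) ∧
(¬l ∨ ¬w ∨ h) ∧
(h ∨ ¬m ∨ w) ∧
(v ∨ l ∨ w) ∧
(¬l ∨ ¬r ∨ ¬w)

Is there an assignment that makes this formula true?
No

No, the formula is not satisfiable.

No assignment of truth values to the variables can make all 36 clauses true simultaneously.

The formula is UNSAT (unsatisfiable).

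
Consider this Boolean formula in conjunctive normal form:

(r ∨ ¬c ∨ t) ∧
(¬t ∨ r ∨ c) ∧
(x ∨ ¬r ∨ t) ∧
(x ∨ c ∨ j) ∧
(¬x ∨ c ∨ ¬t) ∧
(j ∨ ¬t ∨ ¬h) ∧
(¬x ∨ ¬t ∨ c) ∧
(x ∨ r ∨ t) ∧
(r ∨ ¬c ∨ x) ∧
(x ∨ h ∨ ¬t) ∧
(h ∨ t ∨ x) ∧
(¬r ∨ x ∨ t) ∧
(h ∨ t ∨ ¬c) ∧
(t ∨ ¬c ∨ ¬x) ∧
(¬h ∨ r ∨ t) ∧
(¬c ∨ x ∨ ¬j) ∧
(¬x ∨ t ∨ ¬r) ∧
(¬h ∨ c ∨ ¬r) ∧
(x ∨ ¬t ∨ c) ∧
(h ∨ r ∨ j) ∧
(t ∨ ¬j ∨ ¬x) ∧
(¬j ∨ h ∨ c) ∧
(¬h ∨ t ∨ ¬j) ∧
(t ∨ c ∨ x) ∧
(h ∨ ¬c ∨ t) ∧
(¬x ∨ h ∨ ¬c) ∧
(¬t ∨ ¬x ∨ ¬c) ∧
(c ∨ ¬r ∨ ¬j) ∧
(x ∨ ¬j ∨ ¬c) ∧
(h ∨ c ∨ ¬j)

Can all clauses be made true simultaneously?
No

No, the formula is not satisfiable.

No assignment of truth values to the variables can make all 30 clauses true simultaneously.

The formula is UNSAT (unsatisfiable).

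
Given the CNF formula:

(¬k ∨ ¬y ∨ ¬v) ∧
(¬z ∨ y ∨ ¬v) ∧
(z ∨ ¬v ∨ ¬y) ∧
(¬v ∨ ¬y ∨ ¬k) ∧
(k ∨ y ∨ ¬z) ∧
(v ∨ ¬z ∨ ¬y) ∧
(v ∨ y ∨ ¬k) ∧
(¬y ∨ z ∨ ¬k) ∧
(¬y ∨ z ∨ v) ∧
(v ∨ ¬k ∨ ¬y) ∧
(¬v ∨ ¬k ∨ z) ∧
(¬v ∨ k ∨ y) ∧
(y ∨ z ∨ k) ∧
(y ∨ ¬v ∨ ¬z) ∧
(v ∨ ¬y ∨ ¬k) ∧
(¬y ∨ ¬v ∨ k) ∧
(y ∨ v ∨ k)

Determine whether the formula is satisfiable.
No

No, the formula is not satisfiable.

No assignment of truth values to the variables can make all 17 clauses true simultaneously.

The formula is UNSAT (unsatisfiable).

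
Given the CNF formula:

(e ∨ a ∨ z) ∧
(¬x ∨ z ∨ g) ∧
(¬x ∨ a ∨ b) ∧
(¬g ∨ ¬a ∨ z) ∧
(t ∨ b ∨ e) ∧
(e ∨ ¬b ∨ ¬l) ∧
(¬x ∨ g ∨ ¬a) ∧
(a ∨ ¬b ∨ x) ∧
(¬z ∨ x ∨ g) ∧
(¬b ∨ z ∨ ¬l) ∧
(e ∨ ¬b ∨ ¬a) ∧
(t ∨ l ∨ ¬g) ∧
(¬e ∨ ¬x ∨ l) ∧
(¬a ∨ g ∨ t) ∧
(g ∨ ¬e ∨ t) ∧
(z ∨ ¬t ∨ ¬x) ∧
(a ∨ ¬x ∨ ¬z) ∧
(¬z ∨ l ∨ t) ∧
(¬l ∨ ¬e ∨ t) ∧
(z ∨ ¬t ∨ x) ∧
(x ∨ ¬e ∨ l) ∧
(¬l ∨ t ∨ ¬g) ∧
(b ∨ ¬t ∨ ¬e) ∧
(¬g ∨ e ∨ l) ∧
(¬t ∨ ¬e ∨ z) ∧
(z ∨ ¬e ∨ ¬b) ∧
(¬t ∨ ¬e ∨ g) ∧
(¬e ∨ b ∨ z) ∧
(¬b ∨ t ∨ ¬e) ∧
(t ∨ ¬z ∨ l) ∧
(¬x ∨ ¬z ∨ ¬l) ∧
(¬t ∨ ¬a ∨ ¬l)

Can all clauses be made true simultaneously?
Yes

Yes, the formula is satisfiable.

One satisfying assignment is: z=True, b=False, a=False, x=False, e=False, l=True, g=True, t=True

Verification: With this assignment, all 32 clauses evaluate to true.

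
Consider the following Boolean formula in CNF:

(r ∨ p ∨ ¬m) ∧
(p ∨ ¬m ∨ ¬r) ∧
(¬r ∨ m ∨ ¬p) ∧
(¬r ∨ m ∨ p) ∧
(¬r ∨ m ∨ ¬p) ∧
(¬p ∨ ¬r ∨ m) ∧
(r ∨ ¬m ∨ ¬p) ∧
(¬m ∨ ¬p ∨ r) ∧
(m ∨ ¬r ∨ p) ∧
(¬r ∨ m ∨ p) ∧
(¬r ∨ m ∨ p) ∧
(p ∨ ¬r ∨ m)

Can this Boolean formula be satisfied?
Yes

Yes, the formula is satisfiable.

One satisfying assignment is: m=False, r=False, p=False

Verification: With this assignment, all 12 clauses evaluate to true.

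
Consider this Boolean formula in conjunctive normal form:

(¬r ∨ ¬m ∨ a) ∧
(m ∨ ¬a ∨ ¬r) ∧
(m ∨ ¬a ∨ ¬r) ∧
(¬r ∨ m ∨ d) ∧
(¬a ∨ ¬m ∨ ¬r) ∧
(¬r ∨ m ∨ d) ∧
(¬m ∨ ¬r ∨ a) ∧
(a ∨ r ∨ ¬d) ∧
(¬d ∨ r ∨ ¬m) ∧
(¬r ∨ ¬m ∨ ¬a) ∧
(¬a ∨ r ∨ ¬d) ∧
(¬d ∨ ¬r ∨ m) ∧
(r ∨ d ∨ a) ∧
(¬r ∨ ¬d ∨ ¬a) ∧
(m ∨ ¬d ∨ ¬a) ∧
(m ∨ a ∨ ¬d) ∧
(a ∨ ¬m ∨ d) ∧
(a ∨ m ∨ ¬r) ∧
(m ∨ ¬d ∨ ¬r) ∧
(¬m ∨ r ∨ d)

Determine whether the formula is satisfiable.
Yes

Yes, the formula is satisfiable.

One satisfying assignment is: m=False, d=False, a=True, r=False

Verification: With this assignment, all 20 clauses evaluate to true.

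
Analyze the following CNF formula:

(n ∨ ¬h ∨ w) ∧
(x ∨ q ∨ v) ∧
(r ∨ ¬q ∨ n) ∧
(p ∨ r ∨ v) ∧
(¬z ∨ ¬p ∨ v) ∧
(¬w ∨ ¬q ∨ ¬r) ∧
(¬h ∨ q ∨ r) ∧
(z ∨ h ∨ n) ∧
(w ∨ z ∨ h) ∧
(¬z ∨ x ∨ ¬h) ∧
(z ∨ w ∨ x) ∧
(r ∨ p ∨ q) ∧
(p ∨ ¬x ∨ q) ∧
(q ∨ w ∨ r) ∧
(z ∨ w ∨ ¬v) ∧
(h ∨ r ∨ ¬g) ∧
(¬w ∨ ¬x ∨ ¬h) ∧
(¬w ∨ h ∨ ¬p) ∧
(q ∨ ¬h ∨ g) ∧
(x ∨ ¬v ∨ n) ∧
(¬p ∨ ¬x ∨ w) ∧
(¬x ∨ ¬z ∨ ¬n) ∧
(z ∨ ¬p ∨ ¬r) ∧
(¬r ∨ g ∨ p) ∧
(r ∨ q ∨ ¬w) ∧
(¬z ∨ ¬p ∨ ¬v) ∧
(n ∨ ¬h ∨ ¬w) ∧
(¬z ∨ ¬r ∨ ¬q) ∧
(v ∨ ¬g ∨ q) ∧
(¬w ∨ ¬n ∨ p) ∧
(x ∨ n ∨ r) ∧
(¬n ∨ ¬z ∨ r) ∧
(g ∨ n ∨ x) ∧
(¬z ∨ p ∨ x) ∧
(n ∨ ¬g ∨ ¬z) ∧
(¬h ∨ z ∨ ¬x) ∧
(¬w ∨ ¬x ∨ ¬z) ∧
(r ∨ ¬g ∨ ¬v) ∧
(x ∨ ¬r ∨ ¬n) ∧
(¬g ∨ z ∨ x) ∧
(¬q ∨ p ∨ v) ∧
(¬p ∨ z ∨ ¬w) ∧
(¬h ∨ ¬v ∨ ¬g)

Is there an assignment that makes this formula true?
No

No, the formula is not satisfiable.

No assignment of truth values to the variables can make all 43 clauses true simultaneously.

The formula is UNSAT (unsatisfiable).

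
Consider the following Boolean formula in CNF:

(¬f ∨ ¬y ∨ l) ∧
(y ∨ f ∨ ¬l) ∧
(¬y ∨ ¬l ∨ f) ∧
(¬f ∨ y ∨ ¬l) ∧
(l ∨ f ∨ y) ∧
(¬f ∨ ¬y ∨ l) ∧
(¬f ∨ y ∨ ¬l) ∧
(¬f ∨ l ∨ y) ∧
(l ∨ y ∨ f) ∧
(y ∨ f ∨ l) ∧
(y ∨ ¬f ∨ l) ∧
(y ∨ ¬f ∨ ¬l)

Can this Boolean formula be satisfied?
Yes

Yes, the formula is satisfiable.

One satisfying assignment is: f=False, y=True, l=False

Verification: With this assignment, all 12 clauses evaluate to true.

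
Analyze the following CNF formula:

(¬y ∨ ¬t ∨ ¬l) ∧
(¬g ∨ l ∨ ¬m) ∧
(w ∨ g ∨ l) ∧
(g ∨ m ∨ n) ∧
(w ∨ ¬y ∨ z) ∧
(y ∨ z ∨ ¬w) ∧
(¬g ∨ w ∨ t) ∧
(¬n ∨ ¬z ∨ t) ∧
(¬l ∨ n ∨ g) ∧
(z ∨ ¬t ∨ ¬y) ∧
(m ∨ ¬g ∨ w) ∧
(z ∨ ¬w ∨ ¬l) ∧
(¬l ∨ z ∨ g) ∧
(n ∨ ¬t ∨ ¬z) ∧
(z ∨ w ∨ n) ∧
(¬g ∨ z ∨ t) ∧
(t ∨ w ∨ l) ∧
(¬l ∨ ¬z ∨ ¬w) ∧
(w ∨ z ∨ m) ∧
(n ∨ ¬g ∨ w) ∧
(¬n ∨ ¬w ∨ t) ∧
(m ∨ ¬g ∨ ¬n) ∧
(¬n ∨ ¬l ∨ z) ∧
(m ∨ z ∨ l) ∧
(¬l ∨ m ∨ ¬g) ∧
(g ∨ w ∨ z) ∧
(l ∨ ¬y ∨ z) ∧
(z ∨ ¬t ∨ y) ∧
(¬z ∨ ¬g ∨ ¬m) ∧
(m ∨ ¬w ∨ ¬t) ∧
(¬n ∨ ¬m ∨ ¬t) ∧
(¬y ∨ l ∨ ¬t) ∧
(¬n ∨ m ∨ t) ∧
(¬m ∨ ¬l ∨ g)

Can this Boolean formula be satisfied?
Yes

Yes, the formula is satisfiable.

One satisfying assignment is: w=False, t=True, m=False, z=True, n=True, y=False, g=False, l=True

Verification: With this assignment, all 34 clauses evaluate to true.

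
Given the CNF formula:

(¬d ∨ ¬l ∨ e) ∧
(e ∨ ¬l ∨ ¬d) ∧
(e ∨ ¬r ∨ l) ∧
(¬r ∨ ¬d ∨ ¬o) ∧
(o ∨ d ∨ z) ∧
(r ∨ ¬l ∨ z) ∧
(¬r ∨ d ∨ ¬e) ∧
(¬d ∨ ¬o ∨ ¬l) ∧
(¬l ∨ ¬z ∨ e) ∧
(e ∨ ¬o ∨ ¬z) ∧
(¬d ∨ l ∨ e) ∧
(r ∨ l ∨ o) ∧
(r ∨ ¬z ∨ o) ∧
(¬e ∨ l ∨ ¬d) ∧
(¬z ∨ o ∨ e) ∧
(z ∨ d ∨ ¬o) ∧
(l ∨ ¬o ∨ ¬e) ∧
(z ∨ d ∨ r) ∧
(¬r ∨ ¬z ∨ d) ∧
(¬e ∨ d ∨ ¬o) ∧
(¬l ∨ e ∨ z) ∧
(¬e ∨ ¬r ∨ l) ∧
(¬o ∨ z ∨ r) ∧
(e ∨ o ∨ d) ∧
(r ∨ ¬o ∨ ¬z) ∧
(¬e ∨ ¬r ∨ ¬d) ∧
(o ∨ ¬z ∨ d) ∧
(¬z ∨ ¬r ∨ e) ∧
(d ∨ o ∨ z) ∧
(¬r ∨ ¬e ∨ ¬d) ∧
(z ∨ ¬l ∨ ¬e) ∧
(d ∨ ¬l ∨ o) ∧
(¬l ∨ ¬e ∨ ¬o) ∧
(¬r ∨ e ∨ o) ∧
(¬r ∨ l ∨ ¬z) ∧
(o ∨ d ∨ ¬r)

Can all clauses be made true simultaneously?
No

No, the formula is not satisfiable.

No assignment of truth values to the variables can make all 36 clauses true simultaneously.

The formula is UNSAT (unsatisfiable).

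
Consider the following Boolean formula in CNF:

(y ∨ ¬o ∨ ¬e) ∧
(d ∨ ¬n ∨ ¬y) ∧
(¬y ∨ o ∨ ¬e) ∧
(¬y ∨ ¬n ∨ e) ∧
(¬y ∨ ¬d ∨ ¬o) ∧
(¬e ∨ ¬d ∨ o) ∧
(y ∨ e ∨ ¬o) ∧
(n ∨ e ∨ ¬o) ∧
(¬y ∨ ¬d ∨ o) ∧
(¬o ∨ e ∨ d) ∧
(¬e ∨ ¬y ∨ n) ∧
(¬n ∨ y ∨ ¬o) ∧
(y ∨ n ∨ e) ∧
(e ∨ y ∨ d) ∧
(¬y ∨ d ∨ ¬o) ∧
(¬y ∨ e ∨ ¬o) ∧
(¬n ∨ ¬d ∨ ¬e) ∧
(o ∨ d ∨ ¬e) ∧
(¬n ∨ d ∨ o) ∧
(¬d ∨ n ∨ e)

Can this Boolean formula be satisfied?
Yes

Yes, the formula is satisfiable.

One satisfying assignment is: d=False, y=True, o=False, e=False, n=False

Verification: With this assignment, all 20 clauses evaluate to true.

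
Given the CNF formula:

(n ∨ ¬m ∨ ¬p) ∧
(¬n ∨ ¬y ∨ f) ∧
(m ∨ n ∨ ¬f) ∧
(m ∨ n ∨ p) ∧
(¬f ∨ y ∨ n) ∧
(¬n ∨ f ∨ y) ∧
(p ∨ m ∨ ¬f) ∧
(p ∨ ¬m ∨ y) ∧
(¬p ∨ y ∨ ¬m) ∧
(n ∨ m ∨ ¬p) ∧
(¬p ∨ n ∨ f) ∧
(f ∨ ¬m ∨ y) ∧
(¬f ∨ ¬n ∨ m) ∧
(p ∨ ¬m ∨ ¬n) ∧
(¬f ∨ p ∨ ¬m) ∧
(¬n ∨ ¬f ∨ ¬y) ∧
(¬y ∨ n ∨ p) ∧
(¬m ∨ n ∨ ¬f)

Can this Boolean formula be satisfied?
No

No, the formula is not satisfiable.

No assignment of truth values to the variables can make all 18 clauses true simultaneously.

The formula is UNSAT (unsatisfiable).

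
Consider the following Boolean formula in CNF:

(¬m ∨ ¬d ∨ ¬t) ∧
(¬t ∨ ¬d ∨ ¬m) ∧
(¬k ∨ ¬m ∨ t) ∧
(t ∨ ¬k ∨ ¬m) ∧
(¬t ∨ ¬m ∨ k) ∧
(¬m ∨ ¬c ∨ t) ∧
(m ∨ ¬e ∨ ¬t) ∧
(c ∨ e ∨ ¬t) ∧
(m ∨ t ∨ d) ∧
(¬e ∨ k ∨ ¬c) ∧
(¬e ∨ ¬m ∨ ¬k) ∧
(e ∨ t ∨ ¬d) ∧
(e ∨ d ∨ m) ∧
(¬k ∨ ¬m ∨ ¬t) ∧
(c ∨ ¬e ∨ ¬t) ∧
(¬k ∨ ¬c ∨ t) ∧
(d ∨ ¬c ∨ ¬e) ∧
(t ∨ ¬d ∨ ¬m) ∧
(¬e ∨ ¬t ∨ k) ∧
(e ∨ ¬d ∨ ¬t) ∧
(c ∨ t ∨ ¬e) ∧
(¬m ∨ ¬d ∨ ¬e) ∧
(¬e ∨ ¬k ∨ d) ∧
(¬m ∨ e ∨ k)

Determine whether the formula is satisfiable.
No

No, the formula is not satisfiable.

No assignment of truth values to the variables can make all 24 clauses true simultaneously.

The formula is UNSAT (unsatisfiable).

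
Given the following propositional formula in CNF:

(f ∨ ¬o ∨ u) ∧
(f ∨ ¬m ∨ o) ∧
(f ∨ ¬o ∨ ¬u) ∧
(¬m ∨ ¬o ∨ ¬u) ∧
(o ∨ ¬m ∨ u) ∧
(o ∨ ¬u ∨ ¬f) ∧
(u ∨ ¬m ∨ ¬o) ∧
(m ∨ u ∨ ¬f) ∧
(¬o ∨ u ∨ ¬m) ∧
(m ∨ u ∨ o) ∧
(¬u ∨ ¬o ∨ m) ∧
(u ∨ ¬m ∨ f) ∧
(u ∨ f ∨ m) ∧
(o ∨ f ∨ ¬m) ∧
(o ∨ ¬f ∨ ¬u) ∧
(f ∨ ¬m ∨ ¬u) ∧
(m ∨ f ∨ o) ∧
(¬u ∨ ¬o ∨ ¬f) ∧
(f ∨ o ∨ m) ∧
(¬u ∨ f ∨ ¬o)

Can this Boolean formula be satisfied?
No

No, the formula is not satisfiable.

No assignment of truth values to the variables can make all 20 clauses true simultaneously.

The formula is UNSAT (unsatisfiable).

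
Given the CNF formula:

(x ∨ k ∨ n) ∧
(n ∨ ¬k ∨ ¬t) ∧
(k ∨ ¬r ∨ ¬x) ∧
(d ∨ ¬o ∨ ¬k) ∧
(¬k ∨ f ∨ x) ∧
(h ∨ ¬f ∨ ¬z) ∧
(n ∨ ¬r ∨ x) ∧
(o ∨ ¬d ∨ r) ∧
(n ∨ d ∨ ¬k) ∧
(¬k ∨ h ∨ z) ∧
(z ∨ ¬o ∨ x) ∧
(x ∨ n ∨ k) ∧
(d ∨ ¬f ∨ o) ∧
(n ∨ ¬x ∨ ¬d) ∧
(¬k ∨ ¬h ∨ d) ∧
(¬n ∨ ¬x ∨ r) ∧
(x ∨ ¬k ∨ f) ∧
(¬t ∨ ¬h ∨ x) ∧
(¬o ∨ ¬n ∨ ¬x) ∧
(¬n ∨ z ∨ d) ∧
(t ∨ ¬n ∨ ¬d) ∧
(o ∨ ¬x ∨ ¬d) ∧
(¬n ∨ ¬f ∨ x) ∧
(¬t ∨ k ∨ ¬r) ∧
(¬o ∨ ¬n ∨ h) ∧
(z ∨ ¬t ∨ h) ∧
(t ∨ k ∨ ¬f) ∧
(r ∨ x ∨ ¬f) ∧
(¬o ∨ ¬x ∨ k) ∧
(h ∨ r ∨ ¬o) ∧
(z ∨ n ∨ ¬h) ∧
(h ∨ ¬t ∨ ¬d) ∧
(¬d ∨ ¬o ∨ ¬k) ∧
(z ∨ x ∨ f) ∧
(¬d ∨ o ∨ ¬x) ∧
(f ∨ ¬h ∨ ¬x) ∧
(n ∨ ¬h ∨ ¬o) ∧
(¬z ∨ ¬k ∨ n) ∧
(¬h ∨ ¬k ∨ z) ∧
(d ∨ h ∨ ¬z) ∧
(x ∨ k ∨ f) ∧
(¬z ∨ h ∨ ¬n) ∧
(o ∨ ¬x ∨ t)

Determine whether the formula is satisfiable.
No

No, the formula is not satisfiable.

No assignment of truth values to the variables can make all 43 clauses true simultaneously.

The formula is UNSAT (unsatisfiable).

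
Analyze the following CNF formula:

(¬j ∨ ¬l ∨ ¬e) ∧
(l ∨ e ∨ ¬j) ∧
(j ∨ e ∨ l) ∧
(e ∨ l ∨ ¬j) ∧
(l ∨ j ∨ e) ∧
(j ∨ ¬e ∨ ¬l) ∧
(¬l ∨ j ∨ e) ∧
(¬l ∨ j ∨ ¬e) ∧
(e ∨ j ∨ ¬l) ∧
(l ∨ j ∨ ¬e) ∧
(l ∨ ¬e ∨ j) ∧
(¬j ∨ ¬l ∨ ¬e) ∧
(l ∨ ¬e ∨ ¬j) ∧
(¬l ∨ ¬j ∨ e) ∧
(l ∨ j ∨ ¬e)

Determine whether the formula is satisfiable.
No

No, the formula is not satisfiable.

No assignment of truth values to the variables can make all 15 clauses true simultaneously.

The formula is UNSAT (unsatisfiable).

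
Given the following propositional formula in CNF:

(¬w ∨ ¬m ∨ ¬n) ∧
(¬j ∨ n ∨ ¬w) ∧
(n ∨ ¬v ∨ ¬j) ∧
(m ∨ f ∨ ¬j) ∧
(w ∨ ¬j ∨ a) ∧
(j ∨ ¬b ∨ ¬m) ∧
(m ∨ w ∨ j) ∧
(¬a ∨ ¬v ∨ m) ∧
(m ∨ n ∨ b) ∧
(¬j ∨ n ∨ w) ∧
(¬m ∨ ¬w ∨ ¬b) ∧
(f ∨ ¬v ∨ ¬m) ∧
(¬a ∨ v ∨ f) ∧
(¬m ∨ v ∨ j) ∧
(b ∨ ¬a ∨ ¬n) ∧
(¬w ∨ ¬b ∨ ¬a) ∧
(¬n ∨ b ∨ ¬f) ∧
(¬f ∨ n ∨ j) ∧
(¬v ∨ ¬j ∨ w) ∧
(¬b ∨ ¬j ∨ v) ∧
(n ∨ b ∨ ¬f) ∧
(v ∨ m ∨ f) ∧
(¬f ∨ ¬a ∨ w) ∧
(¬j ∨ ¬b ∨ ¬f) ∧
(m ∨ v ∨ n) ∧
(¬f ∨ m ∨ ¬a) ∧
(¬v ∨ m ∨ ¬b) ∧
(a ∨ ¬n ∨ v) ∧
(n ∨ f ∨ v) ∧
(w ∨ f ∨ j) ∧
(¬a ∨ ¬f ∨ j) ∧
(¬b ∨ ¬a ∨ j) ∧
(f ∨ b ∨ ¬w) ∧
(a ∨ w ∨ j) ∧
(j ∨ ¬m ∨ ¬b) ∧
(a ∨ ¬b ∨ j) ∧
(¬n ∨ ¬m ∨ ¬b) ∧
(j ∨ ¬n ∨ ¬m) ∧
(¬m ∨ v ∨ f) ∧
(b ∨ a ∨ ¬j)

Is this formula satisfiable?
No

No, the formula is not satisfiable.

No assignment of truth values to the variables can make all 40 clauses true simultaneously.

The formula is UNSAT (unsatisfiable).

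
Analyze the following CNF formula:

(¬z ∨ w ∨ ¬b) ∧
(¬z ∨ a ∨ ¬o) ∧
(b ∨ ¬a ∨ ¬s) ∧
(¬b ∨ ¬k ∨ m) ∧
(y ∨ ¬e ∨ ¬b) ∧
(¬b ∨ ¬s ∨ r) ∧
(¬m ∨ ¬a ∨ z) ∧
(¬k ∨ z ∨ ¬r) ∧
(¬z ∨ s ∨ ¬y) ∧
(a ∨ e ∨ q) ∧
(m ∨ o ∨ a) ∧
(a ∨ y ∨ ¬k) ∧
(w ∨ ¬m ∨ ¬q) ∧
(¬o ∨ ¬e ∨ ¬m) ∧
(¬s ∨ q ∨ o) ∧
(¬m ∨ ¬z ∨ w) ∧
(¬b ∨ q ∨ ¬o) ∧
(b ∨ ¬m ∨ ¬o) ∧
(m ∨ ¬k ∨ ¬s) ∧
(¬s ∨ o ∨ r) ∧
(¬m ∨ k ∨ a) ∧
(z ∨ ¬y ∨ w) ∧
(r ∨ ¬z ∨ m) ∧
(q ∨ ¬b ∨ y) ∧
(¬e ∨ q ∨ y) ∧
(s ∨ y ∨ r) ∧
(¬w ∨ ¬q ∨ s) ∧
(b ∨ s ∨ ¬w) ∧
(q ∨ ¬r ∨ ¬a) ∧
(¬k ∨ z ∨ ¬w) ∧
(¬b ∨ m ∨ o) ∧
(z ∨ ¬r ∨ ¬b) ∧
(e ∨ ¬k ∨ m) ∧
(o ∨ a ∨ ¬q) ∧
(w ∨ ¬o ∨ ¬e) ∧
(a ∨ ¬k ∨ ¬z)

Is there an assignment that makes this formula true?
Yes

Yes, the formula is satisfiable.

One satisfying assignment is: w=True, a=False, o=True, k=False, r=False, y=True, b=False, m=False, z=False, q=True, e=False, s=True

Verification: With this assignment, all 36 clauses evaluate to true.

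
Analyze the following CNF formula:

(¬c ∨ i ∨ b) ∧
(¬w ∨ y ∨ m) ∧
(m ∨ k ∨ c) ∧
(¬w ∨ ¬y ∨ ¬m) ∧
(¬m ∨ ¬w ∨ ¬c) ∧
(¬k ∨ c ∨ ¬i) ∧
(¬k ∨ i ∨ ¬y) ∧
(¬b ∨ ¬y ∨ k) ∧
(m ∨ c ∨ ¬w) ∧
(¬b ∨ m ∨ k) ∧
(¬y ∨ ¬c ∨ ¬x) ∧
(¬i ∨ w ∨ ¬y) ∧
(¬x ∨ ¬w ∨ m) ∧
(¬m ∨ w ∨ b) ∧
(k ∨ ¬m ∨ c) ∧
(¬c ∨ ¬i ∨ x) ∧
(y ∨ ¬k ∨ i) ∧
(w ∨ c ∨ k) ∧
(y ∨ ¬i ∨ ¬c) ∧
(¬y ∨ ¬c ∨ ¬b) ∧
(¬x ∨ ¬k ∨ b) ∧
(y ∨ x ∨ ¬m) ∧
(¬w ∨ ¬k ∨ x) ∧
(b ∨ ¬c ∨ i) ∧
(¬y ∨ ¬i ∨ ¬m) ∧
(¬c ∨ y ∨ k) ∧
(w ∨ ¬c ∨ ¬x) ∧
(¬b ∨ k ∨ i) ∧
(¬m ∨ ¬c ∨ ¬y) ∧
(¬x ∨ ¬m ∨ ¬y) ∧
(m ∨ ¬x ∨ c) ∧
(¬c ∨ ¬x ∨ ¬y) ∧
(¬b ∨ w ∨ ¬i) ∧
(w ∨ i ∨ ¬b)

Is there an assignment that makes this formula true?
No

No, the formula is not satisfiable.

No assignment of truth values to the variables can make all 34 clauses true simultaneously.

The formula is UNSAT (unsatisfiable).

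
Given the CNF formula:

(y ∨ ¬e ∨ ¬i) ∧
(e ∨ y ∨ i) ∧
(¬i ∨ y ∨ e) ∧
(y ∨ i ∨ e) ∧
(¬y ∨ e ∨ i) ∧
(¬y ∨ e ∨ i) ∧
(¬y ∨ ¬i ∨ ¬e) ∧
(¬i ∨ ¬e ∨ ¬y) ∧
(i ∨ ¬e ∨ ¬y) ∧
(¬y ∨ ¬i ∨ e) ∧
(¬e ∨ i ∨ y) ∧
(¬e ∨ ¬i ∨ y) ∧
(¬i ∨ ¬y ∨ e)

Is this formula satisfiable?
No

No, the formula is not satisfiable.

No assignment of truth values to the variables can make all 13 clauses true simultaneously.

The formula is UNSAT (unsatisfiable).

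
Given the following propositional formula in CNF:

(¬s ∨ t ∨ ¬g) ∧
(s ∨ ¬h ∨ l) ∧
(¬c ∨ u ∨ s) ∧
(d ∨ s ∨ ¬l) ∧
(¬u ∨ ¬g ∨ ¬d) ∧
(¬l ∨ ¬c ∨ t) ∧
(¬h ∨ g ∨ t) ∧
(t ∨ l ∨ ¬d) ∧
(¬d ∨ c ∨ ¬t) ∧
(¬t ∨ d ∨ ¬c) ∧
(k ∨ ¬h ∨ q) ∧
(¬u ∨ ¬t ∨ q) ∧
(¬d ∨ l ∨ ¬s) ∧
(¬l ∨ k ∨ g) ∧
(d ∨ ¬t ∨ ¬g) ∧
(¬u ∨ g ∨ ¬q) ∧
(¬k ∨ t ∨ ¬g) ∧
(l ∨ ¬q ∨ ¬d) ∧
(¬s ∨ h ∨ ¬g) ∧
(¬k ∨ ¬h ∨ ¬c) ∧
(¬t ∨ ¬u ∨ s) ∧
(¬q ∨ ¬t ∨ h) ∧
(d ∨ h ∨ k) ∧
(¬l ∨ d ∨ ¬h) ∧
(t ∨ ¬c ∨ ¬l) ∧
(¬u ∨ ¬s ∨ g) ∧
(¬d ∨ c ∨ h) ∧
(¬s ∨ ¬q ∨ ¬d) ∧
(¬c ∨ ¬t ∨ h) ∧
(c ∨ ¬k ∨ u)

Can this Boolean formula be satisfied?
Yes

Yes, the formula is satisfiable.

One satisfying assignment is: q=False, l=False, k=True, s=True, d=False, t=False, h=False, u=False, g=False, c=True

Verification: With this assignment, all 30 clauses evaluate to true.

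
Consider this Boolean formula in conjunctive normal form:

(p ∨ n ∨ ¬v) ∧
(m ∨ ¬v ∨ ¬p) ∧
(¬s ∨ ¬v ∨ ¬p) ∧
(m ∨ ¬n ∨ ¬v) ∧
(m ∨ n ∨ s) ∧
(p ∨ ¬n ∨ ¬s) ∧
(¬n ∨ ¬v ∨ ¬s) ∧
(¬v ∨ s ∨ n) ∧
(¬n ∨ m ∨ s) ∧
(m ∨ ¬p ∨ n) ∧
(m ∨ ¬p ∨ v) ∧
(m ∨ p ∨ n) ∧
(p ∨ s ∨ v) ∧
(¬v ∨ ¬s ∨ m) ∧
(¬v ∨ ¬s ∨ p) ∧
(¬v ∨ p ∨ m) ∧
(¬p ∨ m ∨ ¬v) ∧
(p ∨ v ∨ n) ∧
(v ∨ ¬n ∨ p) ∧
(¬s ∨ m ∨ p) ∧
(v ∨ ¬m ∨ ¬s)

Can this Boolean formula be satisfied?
Yes

Yes, the formula is satisfiable.

One satisfying assignment is: v=True, p=False, n=True, m=True, s=False

Verification: With this assignment, all 21 clauses evaluate to true.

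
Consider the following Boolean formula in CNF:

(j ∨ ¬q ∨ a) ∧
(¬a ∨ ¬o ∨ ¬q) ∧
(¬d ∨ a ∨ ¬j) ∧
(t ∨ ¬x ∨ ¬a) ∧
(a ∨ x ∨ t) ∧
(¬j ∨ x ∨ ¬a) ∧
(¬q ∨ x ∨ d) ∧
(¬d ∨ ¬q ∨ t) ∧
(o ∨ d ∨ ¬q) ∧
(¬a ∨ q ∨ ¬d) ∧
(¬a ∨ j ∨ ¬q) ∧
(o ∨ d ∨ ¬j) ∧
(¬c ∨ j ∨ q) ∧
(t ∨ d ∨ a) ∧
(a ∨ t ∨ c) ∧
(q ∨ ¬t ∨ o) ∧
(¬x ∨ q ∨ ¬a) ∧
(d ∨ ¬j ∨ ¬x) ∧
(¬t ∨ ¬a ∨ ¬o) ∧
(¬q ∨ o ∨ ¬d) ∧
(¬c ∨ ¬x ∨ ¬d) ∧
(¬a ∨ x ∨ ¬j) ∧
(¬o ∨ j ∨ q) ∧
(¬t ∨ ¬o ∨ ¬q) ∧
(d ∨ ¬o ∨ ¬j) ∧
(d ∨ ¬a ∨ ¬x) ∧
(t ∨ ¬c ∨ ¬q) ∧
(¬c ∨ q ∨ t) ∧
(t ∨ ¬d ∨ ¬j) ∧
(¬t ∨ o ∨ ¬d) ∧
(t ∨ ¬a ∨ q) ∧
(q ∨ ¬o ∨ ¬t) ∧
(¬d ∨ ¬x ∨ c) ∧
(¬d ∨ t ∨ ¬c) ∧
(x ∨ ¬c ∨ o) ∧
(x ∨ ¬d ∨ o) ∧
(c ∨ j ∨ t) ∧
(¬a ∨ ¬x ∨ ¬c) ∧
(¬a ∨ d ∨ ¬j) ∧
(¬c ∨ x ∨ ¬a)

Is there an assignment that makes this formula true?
No

No, the formula is not satisfiable.

No assignment of truth values to the variables can make all 40 clauses true simultaneously.

The formula is UNSAT (unsatisfiable).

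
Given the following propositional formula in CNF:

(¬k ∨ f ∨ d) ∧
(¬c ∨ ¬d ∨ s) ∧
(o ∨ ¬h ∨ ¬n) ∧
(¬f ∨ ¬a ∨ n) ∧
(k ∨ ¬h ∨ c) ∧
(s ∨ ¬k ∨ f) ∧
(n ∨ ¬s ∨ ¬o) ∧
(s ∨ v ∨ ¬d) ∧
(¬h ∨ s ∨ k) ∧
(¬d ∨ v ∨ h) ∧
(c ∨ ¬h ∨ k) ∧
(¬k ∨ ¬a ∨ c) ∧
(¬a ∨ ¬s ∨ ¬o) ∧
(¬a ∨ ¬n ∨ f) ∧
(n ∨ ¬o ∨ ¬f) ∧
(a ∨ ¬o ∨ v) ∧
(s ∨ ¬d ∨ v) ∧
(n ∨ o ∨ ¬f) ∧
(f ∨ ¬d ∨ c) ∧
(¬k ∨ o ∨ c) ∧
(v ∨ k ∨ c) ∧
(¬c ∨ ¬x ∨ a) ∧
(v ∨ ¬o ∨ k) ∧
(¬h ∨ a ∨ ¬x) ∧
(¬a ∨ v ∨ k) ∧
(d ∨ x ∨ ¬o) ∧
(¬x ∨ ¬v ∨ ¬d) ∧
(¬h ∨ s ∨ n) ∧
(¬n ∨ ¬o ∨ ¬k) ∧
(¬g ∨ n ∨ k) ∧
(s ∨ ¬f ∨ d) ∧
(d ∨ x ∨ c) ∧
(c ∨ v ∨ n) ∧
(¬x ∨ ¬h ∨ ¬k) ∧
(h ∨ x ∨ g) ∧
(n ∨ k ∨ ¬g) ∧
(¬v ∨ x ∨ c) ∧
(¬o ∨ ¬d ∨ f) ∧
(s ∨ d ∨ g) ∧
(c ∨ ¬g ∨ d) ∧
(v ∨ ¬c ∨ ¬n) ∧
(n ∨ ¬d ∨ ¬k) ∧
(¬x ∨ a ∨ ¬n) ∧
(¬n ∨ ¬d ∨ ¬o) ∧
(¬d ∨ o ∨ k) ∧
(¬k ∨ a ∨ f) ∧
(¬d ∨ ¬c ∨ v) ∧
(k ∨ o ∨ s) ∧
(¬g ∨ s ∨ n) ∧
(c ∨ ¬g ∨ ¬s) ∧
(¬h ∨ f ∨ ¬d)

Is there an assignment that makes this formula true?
Yes

Yes, the formula is satisfiable.

One satisfying assignment is: g=False, f=False, a=False, k=False, d=False, n=False, c=True, s=True, o=False, h=True, x=False, v=False

Verification: With this assignment, all 51 clauses evaluate to true.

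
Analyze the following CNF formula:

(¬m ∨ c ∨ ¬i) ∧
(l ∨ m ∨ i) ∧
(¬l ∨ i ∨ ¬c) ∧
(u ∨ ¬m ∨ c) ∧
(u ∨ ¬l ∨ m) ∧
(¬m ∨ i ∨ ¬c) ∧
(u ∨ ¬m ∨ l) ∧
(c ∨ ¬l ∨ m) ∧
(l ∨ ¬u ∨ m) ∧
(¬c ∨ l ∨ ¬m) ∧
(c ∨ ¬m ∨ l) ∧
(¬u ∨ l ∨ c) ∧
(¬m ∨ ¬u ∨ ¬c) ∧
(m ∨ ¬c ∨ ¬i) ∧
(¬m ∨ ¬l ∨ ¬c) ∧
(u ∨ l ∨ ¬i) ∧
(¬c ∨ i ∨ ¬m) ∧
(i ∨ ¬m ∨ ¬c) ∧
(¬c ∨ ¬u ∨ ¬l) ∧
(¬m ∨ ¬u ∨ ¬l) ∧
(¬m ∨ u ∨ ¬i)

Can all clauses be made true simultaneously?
No

No, the formula is not satisfiable.

No assignment of truth values to the variables can make all 21 clauses true simultaneously.

The formula is UNSAT (unsatisfiable).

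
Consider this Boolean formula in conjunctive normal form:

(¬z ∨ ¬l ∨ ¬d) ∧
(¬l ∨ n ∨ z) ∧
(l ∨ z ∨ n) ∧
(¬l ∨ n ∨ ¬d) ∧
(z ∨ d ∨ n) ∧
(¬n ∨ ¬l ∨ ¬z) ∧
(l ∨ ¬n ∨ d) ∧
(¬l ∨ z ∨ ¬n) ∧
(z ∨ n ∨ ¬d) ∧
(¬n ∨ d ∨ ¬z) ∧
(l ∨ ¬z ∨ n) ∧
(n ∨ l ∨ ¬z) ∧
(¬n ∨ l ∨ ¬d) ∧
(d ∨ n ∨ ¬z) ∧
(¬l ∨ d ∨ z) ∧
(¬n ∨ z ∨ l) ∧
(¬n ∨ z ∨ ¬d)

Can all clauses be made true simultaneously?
No

No, the formula is not satisfiable.

No assignment of truth values to the variables can make all 17 clauses true simultaneously.

The formula is UNSAT (unsatisfiable).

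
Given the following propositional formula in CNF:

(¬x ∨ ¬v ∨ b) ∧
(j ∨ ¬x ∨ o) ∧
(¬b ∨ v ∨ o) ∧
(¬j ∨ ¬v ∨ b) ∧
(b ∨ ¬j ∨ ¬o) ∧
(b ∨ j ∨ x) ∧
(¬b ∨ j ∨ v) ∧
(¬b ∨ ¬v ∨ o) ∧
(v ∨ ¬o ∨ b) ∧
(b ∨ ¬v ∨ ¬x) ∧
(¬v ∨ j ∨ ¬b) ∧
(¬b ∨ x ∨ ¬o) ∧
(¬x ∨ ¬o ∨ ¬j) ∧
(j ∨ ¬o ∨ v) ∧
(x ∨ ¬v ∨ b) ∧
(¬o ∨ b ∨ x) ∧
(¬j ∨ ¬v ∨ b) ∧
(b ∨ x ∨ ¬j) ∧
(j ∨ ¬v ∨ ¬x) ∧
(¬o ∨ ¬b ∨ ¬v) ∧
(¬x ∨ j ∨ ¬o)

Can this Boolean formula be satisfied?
Yes

Yes, the formula is satisfiable.

One satisfying assignment is: j=True, x=True, v=False, b=False, o=False

Verification: With this assignment, all 21 clauses evaluate to true.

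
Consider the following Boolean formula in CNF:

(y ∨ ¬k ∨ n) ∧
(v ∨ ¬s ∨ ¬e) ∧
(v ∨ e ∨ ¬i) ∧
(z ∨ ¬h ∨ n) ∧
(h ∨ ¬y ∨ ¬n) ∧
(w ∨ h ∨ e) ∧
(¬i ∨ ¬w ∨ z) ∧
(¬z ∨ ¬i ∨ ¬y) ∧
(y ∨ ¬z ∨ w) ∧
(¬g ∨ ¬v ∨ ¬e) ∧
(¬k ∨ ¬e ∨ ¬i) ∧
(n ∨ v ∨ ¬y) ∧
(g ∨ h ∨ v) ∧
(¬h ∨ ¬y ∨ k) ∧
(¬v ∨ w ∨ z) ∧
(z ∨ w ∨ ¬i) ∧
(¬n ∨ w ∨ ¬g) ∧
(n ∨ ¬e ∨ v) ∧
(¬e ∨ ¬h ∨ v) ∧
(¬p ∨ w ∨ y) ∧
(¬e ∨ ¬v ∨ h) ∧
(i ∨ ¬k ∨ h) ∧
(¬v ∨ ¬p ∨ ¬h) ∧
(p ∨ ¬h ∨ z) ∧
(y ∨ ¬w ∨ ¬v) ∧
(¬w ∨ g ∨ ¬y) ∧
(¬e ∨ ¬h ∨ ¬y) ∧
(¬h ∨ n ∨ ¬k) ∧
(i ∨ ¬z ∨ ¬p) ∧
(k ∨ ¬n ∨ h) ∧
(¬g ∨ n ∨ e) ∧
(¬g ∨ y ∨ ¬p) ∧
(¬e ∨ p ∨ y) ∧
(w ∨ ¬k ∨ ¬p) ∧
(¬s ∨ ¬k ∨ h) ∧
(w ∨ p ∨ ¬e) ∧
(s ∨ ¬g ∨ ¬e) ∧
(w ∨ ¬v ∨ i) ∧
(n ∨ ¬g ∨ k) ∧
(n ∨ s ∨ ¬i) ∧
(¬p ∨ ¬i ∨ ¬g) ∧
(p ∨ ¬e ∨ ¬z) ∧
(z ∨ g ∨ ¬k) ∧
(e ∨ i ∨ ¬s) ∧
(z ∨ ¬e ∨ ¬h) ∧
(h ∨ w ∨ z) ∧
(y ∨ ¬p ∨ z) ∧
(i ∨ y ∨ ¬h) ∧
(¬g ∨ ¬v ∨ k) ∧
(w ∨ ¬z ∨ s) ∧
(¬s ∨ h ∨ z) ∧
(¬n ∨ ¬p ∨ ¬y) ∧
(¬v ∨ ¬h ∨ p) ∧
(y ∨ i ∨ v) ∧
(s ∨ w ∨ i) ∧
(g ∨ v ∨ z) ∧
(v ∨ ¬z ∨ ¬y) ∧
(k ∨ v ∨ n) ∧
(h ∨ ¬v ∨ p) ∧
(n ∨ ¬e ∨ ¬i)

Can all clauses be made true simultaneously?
No

No, the formula is not satisfiable.

No assignment of truth values to the variables can make all 60 clauses true simultaneously.

The formula is UNSAT (unsatisfiable).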